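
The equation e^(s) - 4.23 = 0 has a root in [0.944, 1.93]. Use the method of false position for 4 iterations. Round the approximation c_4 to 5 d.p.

1.44083

f(0.944000) = -1.659758, f(1.930000) = 2.659510
step 1: c = 1.322889, f(c) = -0.475750 < 0 → new bracket [1.322889, 1.930000]
step 2: c = 1.415013, f(c) = -0.113461 < 0 → new bracket [1.415013, 1.930000]
step 3: c = 1.436084, f(c) = -0.025799 < 0 → new bracket [1.436084, 1.930000]
step 4: c = 1.440830, f(c) = -0.005801 < 0 → new bracket [1.440830, 1.930000]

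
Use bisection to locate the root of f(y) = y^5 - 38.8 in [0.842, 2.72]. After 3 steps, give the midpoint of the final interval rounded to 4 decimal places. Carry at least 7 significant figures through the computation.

f(0.842000) = -38.376786, f(2.720000) = 110.082797 (opposite signs)
step 1: m = 1.781000, f(m) = -20.880760 < 0 → root in [1.781000, 2.720000]
step 2: m = 2.250500, f(m) = 18.929140 > 0 → root in [1.781000, 2.250500]
step 3: m = 2.015750, f(m) = -5.519998 < 0 → root in [2.015750, 2.250500]
Midpoint of [2.015750, 2.250500] = 2.133125

2.1331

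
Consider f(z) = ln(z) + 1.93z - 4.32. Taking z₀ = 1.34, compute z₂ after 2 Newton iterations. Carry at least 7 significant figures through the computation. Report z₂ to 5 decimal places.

1.90450

Newton update: z ← z − f(z)/f'(z).
f'(z) = 1/z + 1.93
z_0 = 1.340000: f = -1.441130, f' = 2.676269 → z_1 = 1.340000 - (-1.441130)/(2.676269) = 1.878485
z_1 = 1.878485: f = -0.064058, f' = 2.462344 → z_2 = 1.878485 - (-0.064058)/(2.462344) = 1.904500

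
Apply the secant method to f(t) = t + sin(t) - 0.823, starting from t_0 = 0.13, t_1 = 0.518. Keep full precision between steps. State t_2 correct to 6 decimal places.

Secant update: t_(k+1) = t_k − f(t_k)·(t_k − t_(k-1))/(f(t_k) − f(t_(k-1))).
f(t_0) = -0.563366, f(t_1) = 0.190144
t_2 = 0.518000 - (0.190144)·(0.518000 - 0.130000)/(0.190144 - (-0.563366)) = 0.420091; f(t_2) = 0.004934

0.420091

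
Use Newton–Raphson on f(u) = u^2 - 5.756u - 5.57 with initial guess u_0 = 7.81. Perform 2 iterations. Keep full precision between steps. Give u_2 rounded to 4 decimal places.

Newton update: u ← u − f(u)/f'(u).
f'(u) = 2u - 5.756
u_0 = 7.810000: f = 10.471740, f' = 9.864000 → u_1 = 7.810000 - (10.471740)/(9.864000) = 6.748388
u_1 = 6.748388: f = 1.127020, f' = 7.740776 → u_2 = 6.748388 - (1.127020)/(7.740776) = 6.602793

6.6028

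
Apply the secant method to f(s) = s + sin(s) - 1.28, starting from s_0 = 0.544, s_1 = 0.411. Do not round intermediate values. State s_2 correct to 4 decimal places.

0.6597

f(s_0) = -0.218437, f(s_1) = -0.469474
s_2 = 0.411000 - (-0.469474)·(0.411000 - 0.544000)/(-0.469474 - (-0.218437)) = 0.659729; f(s_2) = -0.007369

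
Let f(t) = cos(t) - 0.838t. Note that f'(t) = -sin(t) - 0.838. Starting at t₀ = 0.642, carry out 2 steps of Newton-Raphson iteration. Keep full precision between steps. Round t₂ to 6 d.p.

t_0 = 0.642000: f = 0.262904, f' = -1.436798 → t_1 = 0.642000 - (0.262904)/(-1.436798) = 0.824979
t_1 = 0.824979: f = -0.012760, f' = -1.572533 → t_2 = 0.824979 - (-0.012760)/(-1.572533) = 0.816865

0.816865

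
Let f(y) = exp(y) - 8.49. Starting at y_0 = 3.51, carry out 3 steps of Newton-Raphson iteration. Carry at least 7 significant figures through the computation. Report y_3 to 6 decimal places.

2.151067

Newton update: y ← y − f(y)/f'(y).
f'(y) = exp(y)
y_0 = 3.510000: f = 24.958268, f' = 33.448268 → y_1 = 3.510000 - (24.958268)/(33.448268) = 2.763825
y_1 = 2.763825: f = 7.370390, f' = 15.860390 → y_2 = 2.763825 - (7.370390)/(15.860390) = 2.299121
y_2 = 2.299121: f = 1.475415, f' = 9.965415 → y_3 = 2.299121 - (1.475415)/(9.965415) = 2.151067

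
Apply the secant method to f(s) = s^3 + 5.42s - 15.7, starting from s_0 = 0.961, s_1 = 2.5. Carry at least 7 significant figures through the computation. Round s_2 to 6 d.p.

1.601428

Secant update: s_(k+1) = s_k − f(s_k)·(s_k − s_(k-1))/(f(s_k) − f(s_(k-1))).
f(s_0) = -9.603876, f(s_1) = 13.475000
s_2 = 2.500000 - (13.475000)·(2.500000 - 0.961000)/(13.475000 - (-9.603876)) = 1.601428; f(s_2) = -2.913279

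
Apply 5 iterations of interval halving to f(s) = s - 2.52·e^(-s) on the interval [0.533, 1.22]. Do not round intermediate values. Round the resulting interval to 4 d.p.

[0.9624, 0.9838]

f(0.533000) = -0.945841, f(1.220000) = 0.476020 (opposite signs)
step 1: m = 0.876500, f(m) = -0.172418 < 0 → root in [0.876500, 1.220000]
step 2: m = 1.048250, f(m) = 0.164862 > 0 → root in [0.876500, 1.048250]
step 3: m = 0.962375, f(m) = -0.000226 < 0 → root in [0.962375, 1.048250]
step 4: m = 1.005313, f(m) = 0.083168 > 0 → root in [0.962375, 1.005313]
step 5: m = 0.983844, f(m) = 0.041688 > 0 → root in [0.962375, 0.983844]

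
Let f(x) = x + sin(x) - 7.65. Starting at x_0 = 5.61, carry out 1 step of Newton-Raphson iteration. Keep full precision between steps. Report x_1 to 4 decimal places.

7.1048

f'(x) = 1 + cos(x)
x_0 = 5.610000: f = -2.663480, f' = 1.781840 → x_1 = 5.610000 - (-2.663480)/(1.781840) = 7.104792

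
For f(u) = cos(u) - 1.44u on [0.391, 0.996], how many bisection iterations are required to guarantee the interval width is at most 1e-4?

Initial width b − a = 0.996 − 0.391 = 0.605000.
After n steps the width is (b−a)/2^n; need (b−a)/2^n ≤ 1e-4.
So n ≥ log₂(0.605000/1e-4) = log₂(6050.0000) ≈ 12.5627.
Hence n = 13.

13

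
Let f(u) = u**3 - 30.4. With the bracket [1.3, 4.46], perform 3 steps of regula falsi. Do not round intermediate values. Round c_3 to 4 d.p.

f(1.300000) = -28.203000, f(4.460000) = 58.316536
step 1: c = 2.330073, f(c) = -17.749466 < 0 → new bracket [2.330073, 4.460000]
step 2: c = 2.827077, f(c) = -7.804974 < 0 → new bracket [2.827077, 4.460000]
step 3: c = 3.019827, f(c) = -2.861129 < 0 → new bracket [3.019827, 4.460000]

3.0198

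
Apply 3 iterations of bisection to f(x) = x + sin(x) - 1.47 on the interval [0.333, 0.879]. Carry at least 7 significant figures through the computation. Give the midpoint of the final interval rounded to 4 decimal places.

f(0.333000) = -0.810120, f(0.879000) = 0.179101 (opposite signs)
step 1: m = 0.606000, f(m) = -0.294416 < 0 → root in [0.606000, 0.879000]
step 2: m = 0.742500, f(m) = -0.051368 < 0 → root in [0.742500, 0.879000]
step 3: m = 0.810750, f(m) = 0.065554 > 0 → root in [0.742500, 0.810750]
Midpoint of [0.742500, 0.810750] = 0.776625

0.7766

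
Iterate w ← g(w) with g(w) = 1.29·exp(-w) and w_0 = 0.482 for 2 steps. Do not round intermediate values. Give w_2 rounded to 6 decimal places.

0.581588

w_1 = g(0.482000) = 0.796636
w_2 = g(0.796636) = 0.581588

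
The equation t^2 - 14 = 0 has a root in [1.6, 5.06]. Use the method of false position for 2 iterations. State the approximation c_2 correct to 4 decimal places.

f(1.600000) = -11.440000, f(5.060000) = 11.603600
step 1: c = 3.317718, f(c) = -2.992749 < 0 → new bracket [3.317718, 5.060000]
step 2: c = 3.674945, f(c) = -0.494779 < 0 → new bracket [3.674945, 5.060000]

3.6749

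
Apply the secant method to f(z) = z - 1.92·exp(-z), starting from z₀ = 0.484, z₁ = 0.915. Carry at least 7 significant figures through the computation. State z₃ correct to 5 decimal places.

0.83381

f(z_0) = -0.699321, f(z_1) = 0.146008
z_2 = 0.915000 - (0.146008)·(0.915000 - 0.484000)/(0.146008 - (-0.699321)) = 0.840556; f(z_2) = 0.012133
z_3 = 0.840556 - (0.012133)·(0.840556 - 0.915000)/(0.012133 - (0.146008)) = 0.833809; f(z_3) = -0.000222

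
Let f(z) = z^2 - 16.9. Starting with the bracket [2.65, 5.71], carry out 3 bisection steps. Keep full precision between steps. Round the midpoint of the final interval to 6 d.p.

f(2.650000) = -9.877500, f(5.710000) = 15.704100 (opposite signs)
step 1: m = 4.180000, f(m) = 0.572400 > 0 → root in [2.650000, 4.180000]
step 2: m = 3.415000, f(m) = -5.237775 < 0 → root in [3.415000, 4.180000]
step 3: m = 3.797500, f(m) = -2.478994 < 0 → root in [3.797500, 4.180000]
Midpoint of [3.797500, 4.180000] = 3.988750

3.988750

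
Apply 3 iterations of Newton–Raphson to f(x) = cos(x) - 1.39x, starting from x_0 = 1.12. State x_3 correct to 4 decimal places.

f'(x) = -sin(x) - 1.39
x_0 = 1.120000: f = -1.121118, f' = -2.290100 → x_1 = 1.120000 - (-1.121118)/(-2.290100) = 0.630450
x_1 = 0.630450: f = -0.068564, f' = -1.979509 → x_2 = 0.630450 - (-0.068564)/(-1.979509) = 0.595814
x_2 = 0.595814: f = -0.000489, f' = -1.951182 → x_3 = 0.595814 - (-0.000489)/(-1.951182) = 0.595563

0.5956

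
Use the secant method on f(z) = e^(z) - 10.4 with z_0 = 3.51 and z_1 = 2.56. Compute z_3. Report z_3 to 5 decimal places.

2.35223

f(z_0) = 23.048268, f(z_1) = 2.535817
z_2 = 2.560000 - (2.535817)·(2.560000 - 3.510000)/(2.535817 - (23.048268)) = 2.442558; f(z_2) = 1.102425
z_3 = 2.442558 - (1.102425)·(2.442558 - 2.560000)/(1.102425 - (2.535817)) = 2.352233; f(z_3) = 0.109009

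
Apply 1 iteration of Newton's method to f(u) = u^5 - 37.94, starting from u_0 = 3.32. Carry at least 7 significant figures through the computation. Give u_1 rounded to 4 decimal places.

Newton update: u ← u − f(u)/f'(u).
f'(u) = 5u^4
u_0 = 3.320000: f = 365.417762, f' = 607.466509 → u_1 = 3.320000 - (365.417762)/(607.466509) = 2.718456

2.7185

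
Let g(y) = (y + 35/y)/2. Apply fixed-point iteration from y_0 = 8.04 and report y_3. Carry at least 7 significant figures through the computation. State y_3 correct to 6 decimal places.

y_1 = g(8.040000) = 6.196617
y_2 = g(6.196617) = 5.922430
y_3 = g(5.922430) = 5.916083

5.916083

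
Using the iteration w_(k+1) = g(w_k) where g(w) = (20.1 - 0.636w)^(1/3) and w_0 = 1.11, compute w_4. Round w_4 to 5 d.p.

w_1 = g(1.110000) = 2.686722
w_2 = g(2.686722) = 2.639593
w_3 = g(2.639593) = 2.641027
w_4 = g(2.641027) = 2.640983

2.64098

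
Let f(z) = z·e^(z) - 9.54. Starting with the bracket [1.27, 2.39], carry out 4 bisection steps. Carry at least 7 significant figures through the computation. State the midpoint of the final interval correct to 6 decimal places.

1.725000

f(1.270000) = -5.017717, f(2.390000) = 16.543251 (opposite signs)
step 1: m = 1.830000, f(m) = 1.868013 > 0 → root in [1.270000, 1.830000]
step 2: m = 1.550000, f(m) = -2.237221 < 0 → root in [1.550000, 1.830000]
step 3: m = 1.690000, f(m) = -0.381078 < 0 → root in [1.690000, 1.830000]
step 4: m = 1.760000, f(m) = 0.689890 > 0 → root in [1.690000, 1.760000]
Midpoint of [1.690000, 1.760000] = 1.725000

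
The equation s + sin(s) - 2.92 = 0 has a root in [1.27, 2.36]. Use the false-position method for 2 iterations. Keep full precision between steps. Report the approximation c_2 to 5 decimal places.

False-position update: c = (a·f(b) − b·f(a))/(f(b) − f(a)); replace the endpoint whose sign matches f(c).
f(1.270000) = -0.694899, f(2.360000) = 0.144411
step 1: c = 2.172456, f(c) = 0.076853 > 0 → new bracket [1.270000, 2.172456]
step 2: c = 2.082587, f(c) = 0.034456 > 0 → new bracket [1.270000, 2.082587]

2.08259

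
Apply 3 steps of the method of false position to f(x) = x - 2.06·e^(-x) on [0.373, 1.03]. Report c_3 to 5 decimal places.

f(0.373000) = -1.045650, f(1.030000) = 0.294566
step 1: c = 0.885598, f(c) = 0.035915 > 0 → new bracket [0.373000, 0.885598]
step 2: c = 0.868576, f(c) = 0.004307 > 0 → new bracket [0.373000, 0.868576]
step 3: c = 0.866544, f(c) = 0.000515 > 0 → new bracket [0.373000, 0.866544]

0.86654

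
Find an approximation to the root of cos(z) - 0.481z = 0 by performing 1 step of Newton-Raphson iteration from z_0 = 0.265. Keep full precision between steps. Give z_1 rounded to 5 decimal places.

1.39250

f'(z) = -sin(z) - 0.481
z_0 = 0.265000: f = 0.837628, f' = -0.742909 → z_1 = 0.265000 - (0.837628)/(-0.742909) = 1.392496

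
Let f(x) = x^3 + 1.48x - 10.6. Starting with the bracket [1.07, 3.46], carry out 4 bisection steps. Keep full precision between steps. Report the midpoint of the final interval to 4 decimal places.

2.0409

f(1.070000) = -7.791357, f(3.460000) = 35.942536 (opposite signs)
step 1: m = 2.265000, f(m) = 4.372160 > 0 → root in [1.070000, 2.265000]
step 2: m = 1.667500, f(m) = -3.495522 < 0 → root in [1.667500, 2.265000]
step 3: m = 1.966250, f(m) = -0.088154 < 0 → root in [1.966250, 2.265000]
step 4: m = 2.115625, f(m) = 2.000386 > 0 → root in [1.966250, 2.115625]
Midpoint of [1.966250, 2.115625] = 2.040938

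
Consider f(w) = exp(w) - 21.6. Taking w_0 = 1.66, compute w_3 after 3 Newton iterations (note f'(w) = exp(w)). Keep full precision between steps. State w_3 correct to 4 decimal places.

Newton update: w ← w − f(w)/f'(w).
w_0 = 1.660000: f = -16.340689, f' = 5.259311 → w_1 = 1.660000 - (-16.340689)/(5.259311) = 4.767002
w_1 = 4.767002: f = 95.966246, f' = 117.566246 → w_2 = 4.767002 - (95.966246)/(117.566246) = 3.950728
w_2 = 3.950728: f = 30.373199, f' = 51.973199 → w_3 = 3.950728 - (30.373199)/(51.973199) = 3.366327

3.3663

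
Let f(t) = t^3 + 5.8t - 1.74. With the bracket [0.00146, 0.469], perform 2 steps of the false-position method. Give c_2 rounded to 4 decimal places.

f(0.001460) = -1.731532, f(0.469000) = 1.083362
step 1: c = 0.289059, f(c) = -0.039306 < 0 → new bracket [0.289059, 0.469000]
step 2: c = 0.295359, f(c) = -0.001152 < 0 → new bracket [0.295359, 0.469000]

0.2954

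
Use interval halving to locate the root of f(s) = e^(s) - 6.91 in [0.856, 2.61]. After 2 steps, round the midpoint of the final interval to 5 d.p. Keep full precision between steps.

1.95225

f(0.856000) = -4.556273, f(2.610000) = 6.689051 (opposite signs)
step 1: m = 1.733000, f(m) = -1.252399 < 0 → root in [1.733000, 2.610000]
step 2: m = 2.171500, f(m) = 1.861431 > 0 → root in [1.733000, 2.171500]
Midpoint of [1.733000, 2.171500] = 1.952250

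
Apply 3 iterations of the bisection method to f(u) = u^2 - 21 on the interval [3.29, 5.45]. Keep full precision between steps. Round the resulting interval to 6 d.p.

[4.370000, 4.640000]

f(3.290000) = -10.175900, f(5.450000) = 8.702500 (opposite signs)
step 1: m = 4.370000, f(m) = -1.903100 < 0 → root in [4.370000, 5.450000]
step 2: m = 4.910000, f(m) = 3.108100 > 0 → root in [4.370000, 4.910000]
step 3: m = 4.640000, f(m) = 0.529600 > 0 → root in [4.370000, 4.640000]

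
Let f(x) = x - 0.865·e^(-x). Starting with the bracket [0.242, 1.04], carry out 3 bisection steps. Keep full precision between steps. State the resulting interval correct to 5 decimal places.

[0.44150, 0.54125]

f(0.242000) = -0.437074, f(1.040000) = 0.734262 (opposite signs)
step 1: m = 0.641000, f(m) = 0.185348 > 0 → root in [0.242000, 0.641000]
step 2: m = 0.441500, f(m) = -0.114756 < 0 → root in [0.441500, 0.641000]
step 3: m = 0.541250, f(m) = 0.037802 > 0 → root in [0.441500, 0.541250]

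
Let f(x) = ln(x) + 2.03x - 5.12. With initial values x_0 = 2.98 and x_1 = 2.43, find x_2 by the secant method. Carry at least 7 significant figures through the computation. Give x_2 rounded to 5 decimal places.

2.13812

f(x_0) = 2.021323, f(x_1) = 0.700791
x_2 = 2.430000 - (0.700791)·(2.430000 - 2.980000)/(0.700791 - (2.021323)) = 2.138121; f(x_2) = -0.019686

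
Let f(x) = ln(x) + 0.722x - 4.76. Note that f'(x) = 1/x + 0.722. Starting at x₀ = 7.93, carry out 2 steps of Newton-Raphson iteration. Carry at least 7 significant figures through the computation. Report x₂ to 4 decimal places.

4.5067

x_0 = 7.930000: f = 3.036113, f' = 0.848103 → x_1 = 7.930000 - (3.036113)/(0.848103) = 4.350115
x_1 = 4.350115: f = -0.149015, f' = 0.951879 → x_2 = 4.350115 - (-0.149015)/(0.951879) = 4.506663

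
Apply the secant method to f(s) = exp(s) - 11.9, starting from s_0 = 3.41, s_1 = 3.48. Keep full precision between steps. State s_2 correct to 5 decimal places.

f(s_0) = 18.365244, f(s_1) = 20.559722
s_2 = 3.480000 - (20.559722)·(3.480000 - 3.410000)/(20.559722 - (18.365244)) = 2.824181; f(s_2) = 4.947139

2.82418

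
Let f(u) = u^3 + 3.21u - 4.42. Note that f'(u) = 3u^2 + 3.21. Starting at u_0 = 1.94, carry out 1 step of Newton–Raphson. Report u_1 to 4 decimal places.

Newton update: u ← u − f(u)/f'(u).
u_0 = 1.940000: f = 9.108784, f' = 14.500800 → u_1 = 1.940000 - (9.108784)/(14.500800) = 1.311843

1.3118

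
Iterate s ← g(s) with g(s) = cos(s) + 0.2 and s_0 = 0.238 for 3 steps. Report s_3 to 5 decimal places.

s_1 = g(0.238000) = 1.171811
s_2 = g(1.171811) = 0.588483
s_3 = g(0.588483) = 1.031784

1.03178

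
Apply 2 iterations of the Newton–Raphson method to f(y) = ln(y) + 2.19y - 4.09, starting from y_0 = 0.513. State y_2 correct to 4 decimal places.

1.6363

f'(y) = 1/y + 2.19
y_0 = 0.513000: f = -3.634009, f' = 4.139318 → y_1 = 0.513000 - (-3.634009)/(4.139318) = 1.390925
y_1 = 1.390925: f = -0.713906, f' = 2.908946 → y_2 = 1.390925 - (-0.713906)/(2.908946) = 1.636342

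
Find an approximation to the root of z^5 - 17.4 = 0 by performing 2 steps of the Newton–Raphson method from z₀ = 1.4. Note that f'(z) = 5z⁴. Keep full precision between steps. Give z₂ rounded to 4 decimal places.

Newton update: z ← z − f(z)/f'(z).
z_0 = 1.400000: f = -12.021760, f' = 19.208000 → z_1 = 1.400000 - (-12.021760)/(19.208000) = 2.025873
z_1 = 2.025873: f = 16.724053, f' = 84.220630 → z_2 = 2.025873 - (16.724053)/(84.220630) = 1.827298

1.8273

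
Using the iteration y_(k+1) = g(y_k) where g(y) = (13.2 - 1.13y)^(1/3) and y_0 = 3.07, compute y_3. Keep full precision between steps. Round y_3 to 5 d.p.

2.20379

y_1 = g(3.070000) = 2.134933
y_2 = g(2.134933) = 2.209568
y_3 = g(2.209568) = 2.203794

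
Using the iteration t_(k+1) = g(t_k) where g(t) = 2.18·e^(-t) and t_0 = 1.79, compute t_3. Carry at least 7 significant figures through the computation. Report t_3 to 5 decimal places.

0.47923

t_1 = g(1.790000) = 0.363973
t_2 = g(0.363973) = 1.514903
t_3 = g(1.514903) = 0.479228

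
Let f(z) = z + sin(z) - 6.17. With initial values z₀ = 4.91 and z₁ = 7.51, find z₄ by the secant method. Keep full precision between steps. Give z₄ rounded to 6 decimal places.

Secant update: z_(k+1) = z_k − f(z_k)·(z_k − z_(k-1))/(f(z_k) − f(z_(k-1))).
f(z_0) = -2.240538, f(z_1) = 2.281419
z_2 = 7.510000 - (2.281419)·(7.510000 - 4.910000)/(2.281419 - (-2.240538)) = 6.198247; f(z_2) = -0.056589
z_3 = 6.198247 - (-0.056589)·(6.198247 - 7.510000)/(-0.056589 - (2.281419)) = 6.229997; f(z_3) = 0.006833
z_4 = 6.229997 - (0.006833)·(6.229997 - 6.198247)/(0.006833 - (-0.056589)) = 6.226576; f(z_4) = -0.000003

6.226576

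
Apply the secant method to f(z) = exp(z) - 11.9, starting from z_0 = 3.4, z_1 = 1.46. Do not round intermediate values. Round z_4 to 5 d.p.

f(z_0) = 18.064100, f(z_1) = -7.594040
z_2 = 1.460000 - (-7.594040)·(1.460000 - 3.400000)/(-7.594040 - (18.064100)) = 2.034182; f(z_2) = -4.254006
z_3 = 2.034182 - (-4.254006)·(2.034182 - 1.460000)/(-4.254006 - (-7.594040)) = 2.765484; f(z_3) = 3.986721
z_4 = 2.765484 - (3.986721)·(2.765484 - 2.034182)/(3.986721 - (-4.254006)) = 2.411692; f(z_4) = -0.747179

2.41169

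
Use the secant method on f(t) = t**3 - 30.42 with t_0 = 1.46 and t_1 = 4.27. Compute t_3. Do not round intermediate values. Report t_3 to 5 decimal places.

2.91606

Secant update: t_(k+1) = t_k − f(t_k)·(t_k − t_(k-1))/(f(t_k) − f(t_(k-1))).
f(t_0) = -27.307864, f(t_1) = 47.434483
t_2 = 4.270000 - (47.434483)·(4.270000 - 1.460000)/(47.434483 - (-27.307864)) = 2.486662; f(t_2) = -15.043763
t_3 = 2.486662 - (-15.043763)·(2.486662 - 4.270000)/(-15.043763 - (47.434483)) = 2.916061; f(t_3) = -5.623533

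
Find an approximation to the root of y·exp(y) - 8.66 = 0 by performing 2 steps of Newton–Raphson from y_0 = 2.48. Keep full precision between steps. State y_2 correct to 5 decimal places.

Newton update: y ← y − f(y)/f'(y).
f'(y) = (y + 1)·exp(y)
y_0 = 2.480000: f = 20.954336, f' = 41.555600 → y_1 = 2.480000 - (20.954336)/(41.555600) = 1.975752
y_1 = 1.975752: f = 5.589201, f' = 21.461240 → y_2 = 1.975752 - (5.589201)/(21.461240) = 1.715319

1.71532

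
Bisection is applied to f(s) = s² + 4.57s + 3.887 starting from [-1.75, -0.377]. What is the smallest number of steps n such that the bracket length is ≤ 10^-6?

Initial width b − a = -0.377 − -1.75 = 1.373000.
After n steps the width is (b−a)/2^n; need (b−a)/2^n ≤ 10^-6.
So n ≥ log₂(1.373000/10^-6) = log₂(1373000.0000) ≈ 20.3889.
Hence n = 21.

21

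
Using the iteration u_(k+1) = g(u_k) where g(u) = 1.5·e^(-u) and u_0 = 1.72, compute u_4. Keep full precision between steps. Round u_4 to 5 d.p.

0.93139

u_1 = g(1.720000) = 0.268599
u_2 = g(0.268599) = 1.146674
u_3 = g(1.146674) = 0.476537
u_4 = g(0.476537) = 0.931395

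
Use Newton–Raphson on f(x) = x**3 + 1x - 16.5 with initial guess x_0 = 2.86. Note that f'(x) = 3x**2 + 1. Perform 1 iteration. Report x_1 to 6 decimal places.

2.478085

Newton update: x ← x − f(x)/f'(x).
x_0 = 2.860000: f = 9.753656, f' = 25.538800 → x_1 = 2.860000 - (9.753656)/(25.538800) = 2.478085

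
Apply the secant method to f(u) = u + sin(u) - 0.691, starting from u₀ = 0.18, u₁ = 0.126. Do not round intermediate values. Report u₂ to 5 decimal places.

0.34697

f(u_0) = -0.331970, f(u_1) = -0.439333
u_2 = 0.126000 - (-0.439333)·(0.126000 - 0.180000)/(-0.439333 - (-0.331970)) = 0.346970; f(u_2) = -0.003979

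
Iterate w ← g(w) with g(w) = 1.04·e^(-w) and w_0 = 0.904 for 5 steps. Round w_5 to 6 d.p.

0.562331

w_1 = g(0.904000) = 0.421144
w_2 = g(0.421144) = 0.682547
w_3 = g(0.682547) = 0.525541
w_4 = g(0.525541) = 0.614885
w_5 = g(0.614885) = 0.562331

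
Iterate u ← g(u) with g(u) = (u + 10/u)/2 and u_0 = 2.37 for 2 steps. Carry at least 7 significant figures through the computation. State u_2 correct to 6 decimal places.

3.164939

u_1 = g(2.370000) = 3.294705
u_2 = g(3.294705) = 3.164939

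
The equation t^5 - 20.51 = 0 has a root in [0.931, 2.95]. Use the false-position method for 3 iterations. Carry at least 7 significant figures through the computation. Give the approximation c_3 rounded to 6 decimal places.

f(0.931000) = -19.810563, f(2.950000) = 202.903843
step 1: c = 1.110591, f(c) = -18.820450 < 0 → new bracket [1.110591, 2.950000]
step 2: c = 1.266724, f(c) = -17.248553 < 0 → new bracket [1.266724, 2.950000]
step 3: c = 1.398606, f(c) = -15.158484 < 0 → new bracket [1.398606, 2.950000]

1.398606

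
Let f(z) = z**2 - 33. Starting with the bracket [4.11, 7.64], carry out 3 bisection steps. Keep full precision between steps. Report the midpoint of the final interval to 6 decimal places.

f(4.110000) = -16.107900, f(7.640000) = 25.369600 (opposite signs)
step 1: m = 5.875000, f(m) = 1.515625 > 0 → root in [4.110000, 5.875000]
step 2: m = 4.992500, f(m) = -8.074944 < 0 → root in [4.992500, 5.875000]
step 3: m = 5.433750, f(m) = -3.474361 < 0 → root in [5.433750, 5.875000]
Midpoint of [5.433750, 5.875000] = 5.654375

5.654375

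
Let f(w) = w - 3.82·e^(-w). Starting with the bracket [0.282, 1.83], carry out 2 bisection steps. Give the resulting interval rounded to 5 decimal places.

f(0.282000) = -2.599325, f(1.830000) = 1.217220 (opposite signs)
step 1: m = 1.056000, f(m) = -0.272766 < 0 → root in [1.056000, 1.830000]
step 2: m = 1.443000, f(m) = 0.540647 > 0 → root in [1.056000, 1.443000]

[1.05600, 1.44300]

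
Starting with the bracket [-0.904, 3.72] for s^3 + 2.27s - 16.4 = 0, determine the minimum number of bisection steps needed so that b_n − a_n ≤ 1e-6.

23

Initial width b − a = 3.72 − -0.904 = 4.624000.
After n steps the width is (b−a)/2^n; need (b−a)/2^n ≤ 1e-6.
So n ≥ log₂(4.624000/1e-6) = log₂(4624000.0000) ≈ 22.1407.
Hence n = 23.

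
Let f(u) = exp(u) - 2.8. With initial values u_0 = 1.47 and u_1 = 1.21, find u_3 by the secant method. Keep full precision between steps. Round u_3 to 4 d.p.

f(u_0) = 1.549235, f(u_1) = 0.553485
u_2 = 1.210000 - (0.553485)·(1.210000 - 1.470000)/(0.553485 - (1.549235)) = 1.065480; f(u_2) = 0.102231
u_3 = 1.065480 - (0.102231)·(1.065480 - 1.210000)/(0.102231 - (0.553485)) = 1.032739; f(u_3) = 0.008748

1.0327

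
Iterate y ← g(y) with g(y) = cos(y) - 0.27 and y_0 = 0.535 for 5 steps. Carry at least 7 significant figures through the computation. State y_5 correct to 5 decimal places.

0.57287

y_1 = g(0.535000) = 0.590269
y_2 = g(0.590269) = 0.560791
y_3 = g(0.560791) = 0.576835
y_4 = g(0.576835) = 0.568193
y_5 = g(0.568193) = 0.572875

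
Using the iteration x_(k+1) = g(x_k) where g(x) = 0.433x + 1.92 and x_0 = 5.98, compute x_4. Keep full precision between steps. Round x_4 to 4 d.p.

x_1 = g(5.980000) = 4.509340
x_2 = g(4.509340) = 3.872544
x_3 = g(3.872544) = 3.596812
x_4 = g(3.596812) = 3.477419

3.4774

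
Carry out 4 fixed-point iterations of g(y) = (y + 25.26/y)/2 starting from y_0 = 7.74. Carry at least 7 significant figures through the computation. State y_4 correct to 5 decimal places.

5.02593

y_1 = g(7.740000) = 5.501783
y_2 = g(5.501783) = 5.046511
y_3 = g(5.046511) = 5.025975
y_4 = g(5.025975) = 5.025933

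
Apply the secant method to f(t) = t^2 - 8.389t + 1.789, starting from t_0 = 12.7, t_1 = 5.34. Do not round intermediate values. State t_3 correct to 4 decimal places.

f(t_0) = 56.538700, f(t_1) = -14.492660
t_2 = 5.340000 - (-14.492660)·(5.340000 - 12.700000)/(-14.492660 - (56.538700)) = 6.841674; f(t_2) = -8.797298
t_3 = 6.841674 - (-8.797298)·(6.841674 - 5.340000)/(-8.797298 - (-14.492660)) = 9.161224; f(t_3) = 8.863521

9.1612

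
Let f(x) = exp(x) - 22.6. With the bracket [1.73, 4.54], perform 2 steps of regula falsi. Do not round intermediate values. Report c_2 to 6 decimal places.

2.619888

f(1.730000) = -16.959346, f(4.540000) = 71.090800
step 1: c = 2.271234, f(c) = -12.908644 < 0 → new bracket [2.271234, 4.540000]
step 2: c = 2.619888, f(c) = -8.865819 < 0 → new bracket [2.619888, 4.540000]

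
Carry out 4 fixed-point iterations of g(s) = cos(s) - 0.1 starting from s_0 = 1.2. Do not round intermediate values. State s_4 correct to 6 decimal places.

0.753545

s_1 = g(1.200000) = 0.262358
s_2 = g(0.262358) = 0.865781
s_3 = g(0.865781) = 0.548045
s_4 = g(0.548045) = 0.753545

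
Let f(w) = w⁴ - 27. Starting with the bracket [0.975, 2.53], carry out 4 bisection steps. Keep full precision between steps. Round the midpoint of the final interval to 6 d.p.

2.287031

f(0.975000) = -26.096312, f(2.530000) = 13.971521 (opposite signs)
step 1: m = 1.752500, f(m) = -17.567385 < 0 → root in [1.752500, 2.530000]
step 2: m = 2.141250, f(m) = -5.978219 < 0 → root in [2.141250, 2.530000]
step 3: m = 2.335625, f(m) = 2.758598 > 0 → root in [2.141250, 2.335625]
step 4: m = 2.238437, f(m) = -1.893863 < 0 → root in [2.238437, 2.335625]
Midpoint of [2.238437, 2.335625] = 2.287031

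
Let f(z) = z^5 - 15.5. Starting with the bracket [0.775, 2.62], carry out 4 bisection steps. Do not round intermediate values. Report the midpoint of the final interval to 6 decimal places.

f(0.775000) = -15.220418, f(2.620000) = 107.954367 (opposite signs)
step 1: m = 1.697500, f(m) = -1.405525 < 0 → root in [1.697500, 2.620000]
step 2: m = 2.158750, f(m) = 31.382607 > 0 → root in [1.697500, 2.158750]
step 3: m = 1.928125, f(m) = 11.148694 > 0 → root in [1.697500, 1.928125]
step 4: m = 1.812813, f(m) = 4.077825 > 0 → root in [1.697500, 1.812813]
Midpoint of [1.697500, 1.812813] = 1.755156

1.755156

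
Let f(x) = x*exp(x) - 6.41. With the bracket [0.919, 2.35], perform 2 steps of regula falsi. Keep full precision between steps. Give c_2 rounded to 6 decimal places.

1.325632

f(0.919000) = -4.106267, f(2.350000) = 18.231089
step 1: c = 1.182060, f(c) = -2.555201 < 0 → new bracket [1.182060, 2.350000]
step 2: c = 1.325632, f(c) = -1.419576 < 0 → new bracket [1.325632, 2.350000]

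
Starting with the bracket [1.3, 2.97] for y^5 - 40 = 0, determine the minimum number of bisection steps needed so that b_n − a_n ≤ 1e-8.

Initial width b − a = 2.97 − 1.3 = 1.670000.
After n steps the width is (b−a)/2^n; need (b−a)/2^n ≤ 1e-8.
So n ≥ log₂(1.670000/1e-8) = log₂(167000000.0000) ≈ 27.3153.
Hence n = 28.

28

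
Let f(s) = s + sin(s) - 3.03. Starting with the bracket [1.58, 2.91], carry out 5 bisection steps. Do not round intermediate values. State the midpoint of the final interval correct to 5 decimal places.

2.26578

f(1.580000) = -0.450042, f(2.910000) = 0.109528 (opposite signs)
step 1: m = 2.245000, f(m) = -0.003796 < 0 → root in [2.245000, 2.910000]
step 2: m = 2.577500, f(m) = 0.082149 > 0 → root in [2.245000, 2.577500]
step 3: m = 2.411250, f(m) = 0.048375 > 0 → root in [2.245000, 2.411250]
step 4: m = 2.328125, f(m) = 0.024799 > 0 → root in [2.245000, 2.328125]
step 5: m = 2.286563, f(m) = 0.011153 > 0 → root in [2.245000, 2.286563]
Midpoint of [2.245000, 2.286563] = 2.265781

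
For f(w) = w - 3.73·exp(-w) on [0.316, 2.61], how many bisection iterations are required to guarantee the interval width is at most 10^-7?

Initial width b − a = 2.61 − 0.316 = 2.294000.
After n steps the width is (b−a)/2^n; need (b−a)/2^n ≤ 10^-7.
So n ≥ log₂(2.294000/10^-7) = log₂(22940000.0000) ≈ 24.4514.
Hence n = 25.

25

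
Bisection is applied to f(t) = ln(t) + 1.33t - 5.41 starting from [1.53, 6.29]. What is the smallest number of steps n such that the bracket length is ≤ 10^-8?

Initial width b − a = 6.29 − 1.53 = 4.760000.
After n steps the width is (b−a)/2^n; need (b−a)/2^n ≤ 10^-8.
So n ≥ log₂(4.760000/10^-8) = log₂(476000000.0000) ≈ 28.8264.
Hence n = 29.

29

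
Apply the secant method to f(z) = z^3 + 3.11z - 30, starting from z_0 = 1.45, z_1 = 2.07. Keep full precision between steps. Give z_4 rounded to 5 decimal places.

f(z_0) = -22.441875, f(z_1) = -14.692557
z_2 = 2.070000 - (-14.692557)·(2.070000 - 1.450000)/(-14.692557 - (-22.441875)) = 3.245508; f(z_2) = 14.279511
z_3 = 3.245508 - (14.279511)·(3.245508 - 2.070000)/(14.279511 - (-14.692557)) = 2.666133; f(z_3) = -2.756736
z_4 = 2.666133 - (-2.756736)·(2.666133 - 3.245508)/(-2.756736 - (14.279511)) = 2.759885; f(z_4) = -0.394798

2.75989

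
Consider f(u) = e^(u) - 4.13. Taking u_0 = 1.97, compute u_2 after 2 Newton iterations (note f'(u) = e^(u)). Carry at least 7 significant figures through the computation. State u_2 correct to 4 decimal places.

1.4261

u_0 = 1.970000: f = 3.040676, f' = 7.170676 → u_1 = 1.970000 - (3.040676)/(7.170676) = 1.545957
u_1 = 1.545957: f = 0.562459, f' = 4.692459 → u_2 = 1.545957 - (0.562459)/(4.692459) = 1.426092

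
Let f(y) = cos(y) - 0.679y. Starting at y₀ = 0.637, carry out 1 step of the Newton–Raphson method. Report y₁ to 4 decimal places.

0.9285

f'(y) = -sin(y) - 0.679
y_0 = 0.637000: f = 0.371361, f' = -1.273786 → y_1 = 0.637000 - (0.371361)/(-1.273786) = 0.928541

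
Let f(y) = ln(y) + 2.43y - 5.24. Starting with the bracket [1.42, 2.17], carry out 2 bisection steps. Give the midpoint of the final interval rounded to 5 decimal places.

f(1.420000) = -1.438743, f(2.170000) = 0.807827 (opposite signs)
step 1: m = 1.795000, f(m) = -0.293145 < 0 → root in [1.795000, 2.170000]
step 2: m = 1.982500, f(m) = 0.261834 > 0 → root in [1.795000, 1.982500]
Midpoint of [1.795000, 1.982500] = 1.888750

1.88875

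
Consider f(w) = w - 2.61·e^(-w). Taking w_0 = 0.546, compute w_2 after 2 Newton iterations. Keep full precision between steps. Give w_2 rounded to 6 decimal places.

f'(w) = 1 + 2.61·e^(-w)
w_0 = 0.546000: f = -0.965874, f' = 2.511874 → w_1 = 0.546000 - (-0.965874)/(2.511874) = 0.930523
w_1 = 0.930523: f = -0.098723, f' = 2.029246 → w_2 = 0.930523 - (-0.098723)/(2.029246) = 0.979173

0.979173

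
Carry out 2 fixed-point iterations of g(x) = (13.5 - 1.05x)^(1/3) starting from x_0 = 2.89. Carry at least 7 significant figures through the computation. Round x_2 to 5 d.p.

2.23760

x_1 = g(2.890000) = 2.187359
x_2 = g(2.187359) = 2.237596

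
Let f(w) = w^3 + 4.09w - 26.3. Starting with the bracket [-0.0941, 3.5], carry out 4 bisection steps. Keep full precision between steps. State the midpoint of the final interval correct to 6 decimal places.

f(-0.094100) = -26.685702, f(3.500000) = 30.890000 (opposite signs)
step 1: m = 1.702950, f(m) = -14.396314 < 0 → root in [1.702950, 3.500000]
step 2: m = 2.601475, f(m) = 1.945963 > 0 → root in [1.702950, 2.601475]
step 3: m = 2.152213, f(m) = -7.528362 < 0 → root in [2.152213, 2.601475]
step 4: m = 2.376844, f(m) = -3.151001 < 0 → root in [2.376844, 2.601475]
Midpoint of [2.376844, 2.601475] = 2.489159

2.489159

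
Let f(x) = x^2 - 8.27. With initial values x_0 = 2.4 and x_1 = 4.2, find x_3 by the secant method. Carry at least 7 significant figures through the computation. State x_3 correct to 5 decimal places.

f(x_0) = -2.510000, f(x_1) = 9.370000
x_2 = 4.200000 - (9.370000)·(4.200000 - 2.400000)/(9.370000 - (-2.510000)) = 2.780303; f(x_2) = -0.539915
x_3 = 2.780303 - (-0.539915)·(2.780303 - 4.200000)/(-0.539915 - (9.370000)) = 2.857651; f(x_3) = -0.103828

2.85765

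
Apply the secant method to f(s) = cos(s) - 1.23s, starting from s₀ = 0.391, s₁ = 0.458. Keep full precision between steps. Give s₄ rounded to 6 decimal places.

Secant update: s_(k+1) = s_k − f(s_k)·(s_k − s_(k-1))/(f(s_k) − f(s_(k-1))).
f(s_0) = 0.443598, f(s_1) = 0.333599
s_2 = 0.458000 - (0.333599)·(0.458000 - 0.391000)/(0.333599 - (0.443598)) = 0.661192; f(s_2) = -0.024006
s_3 = 0.661192 - (-0.024006)·(0.661192 - 0.458000)/(-0.024006 - (0.333599)) = 0.647552; f(s_3) = 0.001074
s_4 = 0.647552 - (0.001074)·(0.647552 - 0.661192)/(0.001074 - (-0.024006)) = 0.648136; f(s_4) = 0.000003

0.648136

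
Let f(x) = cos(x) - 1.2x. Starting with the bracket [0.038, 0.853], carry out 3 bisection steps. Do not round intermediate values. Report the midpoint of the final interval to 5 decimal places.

f(0.038000) = 0.953678, f(0.853000) = -0.365874 (opposite signs)
step 1: m = 0.445500, f(m) = 0.367795 > 0 → root in [0.445500, 0.853000]
step 2: m = 0.649250, f(m) = 0.017437 > 0 → root in [0.649250, 0.853000]
step 3: m = 0.751125, f(m) = -0.170428 < 0 → root in [0.649250, 0.751125]
Midpoint of [0.649250, 0.751125] = 0.700187

0.70019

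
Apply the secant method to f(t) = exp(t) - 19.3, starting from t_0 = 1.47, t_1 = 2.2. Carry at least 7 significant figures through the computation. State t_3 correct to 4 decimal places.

f(t_0) = -14.950765, f(t_1) = -10.274987
t_2 = 2.200000 - (-10.274987)·(2.200000 - 1.470000)/(-10.274987 - (-14.950765)) = 3.804169; f(t_2) = 25.587947
t_3 = 3.804169 - (25.587947)·(3.804169 - 2.200000)/(25.587947 - (-10.274987)) = 2.659606; f(t_3) = -5.009343

2.6596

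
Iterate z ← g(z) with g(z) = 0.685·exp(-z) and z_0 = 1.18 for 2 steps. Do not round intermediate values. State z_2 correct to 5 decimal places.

z_1 = g(1.180000) = 0.210486
z_2 = g(0.210486) = 0.554980

0.55498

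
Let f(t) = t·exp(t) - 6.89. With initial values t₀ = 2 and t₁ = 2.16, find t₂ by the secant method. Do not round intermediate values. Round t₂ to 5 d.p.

Secant update: t_(k+1) = t_k − f(t_k)·(t_k − t_(k-1))/(f(t_k) − f(t_(k-1))).
f(t_0) = 7.888112, f(t_1) = 11.839657
t_2 = 2.160000 - (11.839657)·(2.160000 - 2.000000)/(11.839657 - (7.888112)) = 1.680606; f(t_2) = 2.132859

1.68061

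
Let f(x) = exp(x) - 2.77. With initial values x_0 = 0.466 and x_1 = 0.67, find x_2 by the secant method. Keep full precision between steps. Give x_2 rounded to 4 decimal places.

1.1315

f(x_0) = -1.176393, f(x_1) = -0.815763
x_2 = 0.670000 - (-0.815763)·(0.670000 - 0.466000)/(-0.815763 - (-1.176393)) = 1.131458; f(x_2) = 0.330172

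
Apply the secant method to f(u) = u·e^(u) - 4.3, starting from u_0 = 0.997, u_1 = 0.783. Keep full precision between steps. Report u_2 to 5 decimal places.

f(u_0) = -1.597991, f(u_1) = -2.586775
u_2 = 0.783000 - (-2.586775)·(0.783000 - 0.997000)/(-2.586775 - (-1.597991)) = 1.342849; f(u_2) = 0.843032

1.34285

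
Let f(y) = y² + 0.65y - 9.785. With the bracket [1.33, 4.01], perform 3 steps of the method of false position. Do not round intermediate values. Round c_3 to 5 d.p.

f(1.330000) = -7.151600, f(4.010000) = 8.901600
step 1: c = 2.523923, f(c) = -1.774262 < 0 → new bracket [2.523923, 4.010000]
step 2: c = 2.770900, f(c) = -0.306029 < 0 → new bracket [2.770900, 4.010000]
step 3: c = 2.812083, f(c) = -0.049334 < 0 → new bracket [2.812083, 4.010000]

2.81208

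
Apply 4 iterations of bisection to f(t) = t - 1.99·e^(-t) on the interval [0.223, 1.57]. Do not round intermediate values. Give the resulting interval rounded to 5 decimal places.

[0.81231, 0.89650]

f(0.223000) = -1.369229, f(1.570000) = 1.155990 (opposite signs)
step 1: m = 0.896500, f(m) = 0.084590 > 0 → root in [0.223000, 0.896500]
step 2: m = 0.559750, f(m) = -0.577240 < 0 → root in [0.559750, 0.896500]
step 3: m = 0.728125, f(m) = -0.232674 < 0 → root in [0.728125, 0.896500]
step 4: m = 0.812313, f(m) = -0.070910 < 0 → root in [0.812313, 0.896500]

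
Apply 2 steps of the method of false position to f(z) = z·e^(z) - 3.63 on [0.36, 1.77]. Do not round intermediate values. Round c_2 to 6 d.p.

1.010334

False-position update: c = (a·f(b) − b·f(a))/(f(b) − f(a)); replace the endpoint whose sign matches f(c).
f(0.360000) = -3.114001, f(1.770000) = 6.761410
step 1: c = 0.804614, f(c) = -1.831019 < 0 → new bracket [0.804614, 1.770000]
step 2: c = 1.010334, f(c) = -0.855098 < 0 → new bracket [1.010334, 1.770000]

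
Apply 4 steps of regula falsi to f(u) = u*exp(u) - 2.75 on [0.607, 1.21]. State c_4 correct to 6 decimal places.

f(0.607000) = -1.636205, f(1.210000) = 1.307716
step 1: c = 0.942142, f(c) = -0.332963 < 0 → new bracket [0.942142, 1.210000]
step 2: c = 0.996502, f(c) = -0.050688 < 0 → new bracket [0.996502, 1.210000]
step 3: c = 1.004468, f(c) = -0.007346 < 0 → new bracket [1.004468, 1.210000]
step 4: c = 1.005616, f(c) = -0.001057 < 0 → new bracket [1.005616, 1.210000]

1.005616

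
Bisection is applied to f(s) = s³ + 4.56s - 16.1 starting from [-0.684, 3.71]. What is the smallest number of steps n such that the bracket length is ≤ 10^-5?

Initial width b − a = 3.71 − -0.684 = 4.394000.
After n steps the width is (b−a)/2^n; need (b−a)/2^n ≤ 10^-5.
So n ≥ log₂(4.394000/10^-5) = log₂(439400.0000) ≈ 18.7452.
Hence n = 19.

19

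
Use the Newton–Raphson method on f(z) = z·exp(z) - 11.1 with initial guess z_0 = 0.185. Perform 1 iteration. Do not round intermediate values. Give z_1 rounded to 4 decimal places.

Newton update: z ← z − f(z)/f'(z).
f'(z) = (z + 1)·exp(z)
z_0 = 0.185000: f = -10.877405, f' = 1.425814 → z_1 = 0.185000 - (-10.877405)/(1.425814) = 7.813909

7.8139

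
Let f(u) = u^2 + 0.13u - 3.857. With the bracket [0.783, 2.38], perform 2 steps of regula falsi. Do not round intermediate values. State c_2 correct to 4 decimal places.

False-position update: c = (a·f(b) − b·f(a))/(f(b) − f(a)); replace the endpoint whose sign matches f(c).
f(0.783000) = -3.142121, f(2.380000) = 2.116800
step 1: c = 1.737182, f(c) = -0.613365 < 0 → new bracket [1.737182, 2.380000]
step 2: c = 1.881599, f(c) = -0.071978 < 0 → new bracket [1.881599, 2.380000]

1.8816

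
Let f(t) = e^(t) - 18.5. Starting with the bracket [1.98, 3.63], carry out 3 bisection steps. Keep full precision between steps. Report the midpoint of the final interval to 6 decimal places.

f(1.980000) = -11.257257, f(3.630000) = 19.212817 (opposite signs)
step 1: m = 2.805000, f(m) = -1.972924 < 0 → root in [2.805000, 3.630000]
step 2: m = 3.217500, f(m) = 6.465628 > 0 → root in [2.805000, 3.217500]
step 3: m = 3.011250, f(m) = 1.812775 > 0 → root in [2.805000, 3.011250]
Midpoint of [2.805000, 3.011250] = 2.908125

2.908125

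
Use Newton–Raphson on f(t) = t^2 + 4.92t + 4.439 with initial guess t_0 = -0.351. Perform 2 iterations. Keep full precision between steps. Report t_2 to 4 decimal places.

f'(t) = 2t + 4.92
t_0 = -0.351000: f = 2.835281, f' = 4.218000 → t_1 = -0.351000 - (2.835281)/(4.218000) = -1.023186
t_1 = -1.023186: f = 0.451834, f' = 2.873628 → t_2 = -1.023186 - (0.451834)/(2.873628) = -1.180421

-1.1804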